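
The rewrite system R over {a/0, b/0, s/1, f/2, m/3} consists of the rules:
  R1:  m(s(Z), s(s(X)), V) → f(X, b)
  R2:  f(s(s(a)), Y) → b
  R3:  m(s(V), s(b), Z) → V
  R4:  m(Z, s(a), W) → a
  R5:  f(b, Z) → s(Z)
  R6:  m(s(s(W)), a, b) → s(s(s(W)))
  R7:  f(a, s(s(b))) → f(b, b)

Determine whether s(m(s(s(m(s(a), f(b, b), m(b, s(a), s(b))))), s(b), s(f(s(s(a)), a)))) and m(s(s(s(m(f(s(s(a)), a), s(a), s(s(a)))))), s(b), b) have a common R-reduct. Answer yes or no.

yes — NF(t₁) = s(s(a)), NF(t₂) = s(s(a))

Reduce t₁ = s(m(s(s(m(s(a), f(b, b), m(b, s(a), s(b))))), s(b), s(f(s(s(a)), a)))):
1. s(m(s(s(m(s(a), f(b, b), m(b, s(a), s(b))))), s(b), s(f(s(s(a)), a))))  →  s(s(m(s(a), f(b, b), m(b, s(a), s(b)))))   [R3 at 1]
2. s(s(m(s(a), f(b, b), m(b, s(a), s(b)))))  →  s(s(m(s(a), s(b), m(b, s(a), s(b)))))   [R5 at 1.1.2]
3. s(s(m(s(a), s(b), m(b, s(a), s(b)))))  →  s(s(a))   [R3 at 1.1]

Reduce t₂ = m(s(s(s(m(f(s(s(a)), a), s(a), s(s(a)))))), s(b), b):
1. m(s(s(s(m(f(s(s(a)), a), s(a), s(s(a)))))), s(b), b)  →  s(s(m(f(s(s(a)), a), s(a), s(s(a)))))   [R3 at ε]
2. s(s(m(f(s(s(a)), a), s(a), s(s(a)))))  →  s(s(a))   [R4 at 1.1]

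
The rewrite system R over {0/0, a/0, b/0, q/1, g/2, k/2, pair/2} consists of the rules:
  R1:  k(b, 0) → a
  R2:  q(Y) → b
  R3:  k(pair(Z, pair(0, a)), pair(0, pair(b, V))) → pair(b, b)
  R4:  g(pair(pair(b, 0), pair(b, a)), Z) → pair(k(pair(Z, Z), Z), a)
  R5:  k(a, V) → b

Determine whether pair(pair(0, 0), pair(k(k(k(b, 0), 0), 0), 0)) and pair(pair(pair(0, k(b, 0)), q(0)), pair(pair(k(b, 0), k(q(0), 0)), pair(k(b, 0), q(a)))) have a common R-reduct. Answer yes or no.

Reduce t₁ = pair(pair(0, 0), pair(k(k(k(b, 0), 0), 0), 0)):
1. pair(pair(0, 0), pair(k(k(k(b, 0), 0), 0), 0))  →  pair(pair(0, 0), pair(k(k(a, 0), 0), 0))   [R1 at 2.1.1.1]
2. pair(pair(0, 0), pair(k(k(a, 0), 0), 0))  →  pair(pair(0, 0), pair(k(b, 0), 0))   [R5 at 2.1.1]
3. pair(pair(0, 0), pair(k(b, 0), 0))  →  pair(pair(0, 0), pair(a, 0))   [R1 at 2.1]

Reduce t₂ = pair(pair(pair(0, k(b, 0)), q(0)), pair(pair(k(b, 0), k(q(0), 0)), pair(k(b, 0), q(a)))):
1. pair(pair(pair(0, k(b, 0)), q(0)), pair(pair(k(b, 0), k(q(0), 0)), pair(k(b, 0), q(a))))  →  pair(pair(pair(0, a), q(0)), pair(pair(k(b, 0), k(q(0), 0)), pair(k(b, 0), q(a))))   [R1 at 1.1.2]
2. pair(pair(pair(0, a), q(0)), pair(pair(k(b, 0), k(q(0), 0)), pair(k(b, 0), q(a))))  →  pair(pair(pair(0, a), b), pair(pair(k(b, 0), k(q(0), 0)), pair(k(b, 0), q(a))))   [R2 at 1.2]
3. pair(pair(pair(0, a), b), pair(pair(k(b, 0), k(q(0), 0)), pair(k(b, 0), q(a))))  →  pair(pair(pair(0, a), b), pair(pair(a, k(q(0), 0)), pair(k(b, 0), q(a))))   [R1 at 2.1.1]
4. pair(pair(pair(0, a), b), pair(pair(a, k(q(0), 0)), pair(k(b, 0), q(a))))  →  pair(pair(pair(0, a), b), pair(pair(a, k(b, 0)), pair(k(b, 0), q(a))))   [R2 at 2.1.2.1]
5. pair(pair(pair(0, a), b), pair(pair(a, k(b, 0)), pair(k(b, 0), q(a))))  →  pair(pair(pair(0, a), b), pair(pair(a, a), pair(k(b, 0), q(a))))   [R1 at 2.1.2]
6. pair(pair(pair(0, a), b), pair(pair(a, a), pair(k(b, 0), q(a))))  →  pair(pair(pair(0, a), b), pair(pair(a, a), pair(a, q(a))))   [R1 at 2.2.1]
7. pair(pair(pair(0, a), b), pair(pair(a, a), pair(a, q(a))))  →  pair(pair(pair(0, a), b), pair(pair(a, a), pair(a, b)))   [R2 at 2.2.2]

no — NF(t₁) = pair(pair(0, 0), pair(a, 0)), NF(t₂) = pair(pair(pair(0, a), b), pair(pair(a, a), pair(a, b)))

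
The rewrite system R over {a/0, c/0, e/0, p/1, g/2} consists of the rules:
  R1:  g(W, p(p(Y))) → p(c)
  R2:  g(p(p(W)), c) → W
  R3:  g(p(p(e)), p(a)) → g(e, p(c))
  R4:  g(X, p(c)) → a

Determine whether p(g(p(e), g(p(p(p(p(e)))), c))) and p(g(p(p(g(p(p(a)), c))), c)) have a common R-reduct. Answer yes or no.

no — NF(t₁) = p(p(c)), NF(t₂) = p(a)

Reduce t₁ = p(g(p(e), g(p(p(p(p(e)))), c))):
1. p(g(p(e), g(p(p(p(p(e)))), c)))  →  p(g(p(e), p(p(e))))   [R2 at 1.2]
2. p(g(p(e), p(p(e))))  →  p(p(c))   [R1 at 1]

Reduce t₂ = p(g(p(p(g(p(p(a)), c))), c)):
1. p(g(p(p(g(p(p(a)), c))), c))  →  p(g(p(p(a)), c))   [R2 at 1]
2. p(g(p(p(a)), c))  →  p(a)   [R2 at 1]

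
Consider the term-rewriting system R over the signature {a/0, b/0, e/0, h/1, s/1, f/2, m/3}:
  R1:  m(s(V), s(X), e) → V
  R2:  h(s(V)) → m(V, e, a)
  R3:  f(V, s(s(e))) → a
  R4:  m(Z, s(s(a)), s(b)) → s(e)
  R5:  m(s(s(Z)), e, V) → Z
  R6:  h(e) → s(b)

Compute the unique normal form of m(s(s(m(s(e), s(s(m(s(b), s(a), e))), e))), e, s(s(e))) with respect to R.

e

1. m(s(s(m(s(e), s(s(m(s(b), s(a), e))), e))), e, s(s(e)))  →  m(s(e), s(s(m(s(b), s(a), e))), e)   [R5 at ε]
2. m(s(e), s(s(m(s(b), s(a), e))), e)  →  e   [R1 at ε]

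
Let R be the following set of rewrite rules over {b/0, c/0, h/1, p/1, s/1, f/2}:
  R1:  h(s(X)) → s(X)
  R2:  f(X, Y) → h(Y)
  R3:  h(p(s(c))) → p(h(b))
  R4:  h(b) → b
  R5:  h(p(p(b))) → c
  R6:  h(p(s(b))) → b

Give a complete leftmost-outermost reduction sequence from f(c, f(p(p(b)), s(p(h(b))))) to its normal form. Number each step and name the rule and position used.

1. f(c, f(p(p(b)), s(p(h(b)))))  →  h(f(p(p(b)), s(p(h(b)))))   [R2 at ε]
2. h(f(p(p(b)), s(p(h(b)))))  →  h(h(s(p(h(b)))))   [R2 at 1]
3. h(h(s(p(h(b)))))  →  h(s(p(h(b))))   [R1 at 1]
4. h(s(p(h(b))))  →  s(p(h(b)))   [R1 at ε]
5. s(p(h(b)))  →  s(p(b))   [R4 at 1.1]

s(p(b))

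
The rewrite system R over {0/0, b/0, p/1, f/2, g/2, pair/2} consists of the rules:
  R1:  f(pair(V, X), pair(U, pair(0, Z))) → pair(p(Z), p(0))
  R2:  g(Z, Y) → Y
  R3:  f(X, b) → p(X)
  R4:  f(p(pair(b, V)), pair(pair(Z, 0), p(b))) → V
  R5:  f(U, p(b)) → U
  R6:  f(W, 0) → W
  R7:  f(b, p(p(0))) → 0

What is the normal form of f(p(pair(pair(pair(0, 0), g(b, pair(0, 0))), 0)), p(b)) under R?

p(pair(pair(pair(0, 0), pair(0, 0)), 0))

1. f(p(pair(pair(pair(0, 0), g(b, pair(0, 0))), 0)), p(b))  →  p(pair(pair(pair(0, 0), g(b, pair(0, 0))), 0))   [R5 at ε]
2. p(pair(pair(pair(0, 0), g(b, pair(0, 0))), 0))  →  p(pair(pair(pair(0, 0), pair(0, 0)), 0))   [R2 at 1.1.2]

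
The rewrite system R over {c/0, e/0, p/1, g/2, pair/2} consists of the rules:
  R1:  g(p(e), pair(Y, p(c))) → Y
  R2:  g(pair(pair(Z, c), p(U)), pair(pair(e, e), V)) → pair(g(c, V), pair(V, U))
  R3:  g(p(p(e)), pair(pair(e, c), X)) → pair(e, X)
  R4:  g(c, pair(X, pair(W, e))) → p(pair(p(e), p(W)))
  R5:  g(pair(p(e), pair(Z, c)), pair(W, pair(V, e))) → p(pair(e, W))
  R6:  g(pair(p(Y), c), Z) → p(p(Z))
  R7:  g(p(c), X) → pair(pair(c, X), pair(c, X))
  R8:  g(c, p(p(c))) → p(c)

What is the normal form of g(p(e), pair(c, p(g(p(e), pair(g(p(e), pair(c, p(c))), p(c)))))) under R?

c

1. g(p(e), pair(c, p(g(p(e), pair(g(p(e), pair(c, p(c))), p(c))))))  →  g(p(e), pair(c, p(g(p(e), pair(c, p(c))))))   [R1 at 2.2.1]
2. g(p(e), pair(c, p(g(p(e), pair(c, p(c))))))  →  g(p(e), pair(c, p(c)))   [R1 at 2.2.1]
3. g(p(e), pair(c, p(c)))  →  c   [R1 at ε]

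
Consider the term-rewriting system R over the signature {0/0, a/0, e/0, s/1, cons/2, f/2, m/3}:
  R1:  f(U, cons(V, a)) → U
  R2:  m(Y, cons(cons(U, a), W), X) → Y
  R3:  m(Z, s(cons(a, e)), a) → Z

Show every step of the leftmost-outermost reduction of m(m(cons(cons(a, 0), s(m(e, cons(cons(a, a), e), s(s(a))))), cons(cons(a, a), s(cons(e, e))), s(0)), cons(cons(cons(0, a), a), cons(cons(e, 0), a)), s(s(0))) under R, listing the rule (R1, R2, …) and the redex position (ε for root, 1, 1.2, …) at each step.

1. m(m(cons(cons(a, 0), s(m(e, cons(cons(a, a), e), s(s(a))))), cons(cons(a, a), s(cons(e, e))), s(0)), cons(cons(cons(0, a), a), cons(cons(e, 0), a)), s(s(0)))  →  m(cons(cons(a, 0), s(m(e, cons(cons(a, a), e), s(s(a))))), cons(cons(a, a), s(cons(e, e))), s(0))   [R2 at ε]
2. m(cons(cons(a, 0), s(m(e, cons(cons(a, a), e), s(s(a))))), cons(cons(a, a), s(cons(e, e))), s(0))  →  cons(cons(a, 0), s(m(e, cons(cons(a, a), e), s(s(a)))))   [R2 at ε]
3. cons(cons(a, 0), s(m(e, cons(cons(a, a), e), s(s(a)))))  →  cons(cons(a, 0), s(e))   [R2 at 2.1]

cons(cons(a, 0), s(e))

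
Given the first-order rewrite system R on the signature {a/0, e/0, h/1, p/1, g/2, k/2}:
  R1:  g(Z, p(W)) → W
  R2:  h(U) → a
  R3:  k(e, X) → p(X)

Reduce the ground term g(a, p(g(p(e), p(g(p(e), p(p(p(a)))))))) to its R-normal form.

1. g(a, p(g(p(e), p(g(p(e), p(p(p(a))))))))  →  g(p(e), p(g(p(e), p(p(p(a))))))   [R1 at ε]
2. g(p(e), p(g(p(e), p(p(p(a))))))  →  g(p(e), p(p(p(a))))   [R1 at ε]
3. g(p(e), p(p(p(a))))  →  p(p(a))   [R1 at ε]

p(p(a))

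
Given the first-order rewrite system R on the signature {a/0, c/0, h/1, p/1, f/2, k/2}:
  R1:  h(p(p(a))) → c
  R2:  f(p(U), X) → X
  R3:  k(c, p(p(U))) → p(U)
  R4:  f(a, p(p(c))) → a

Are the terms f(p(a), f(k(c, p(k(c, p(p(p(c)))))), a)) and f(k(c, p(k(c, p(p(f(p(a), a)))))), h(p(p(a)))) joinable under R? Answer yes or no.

no — NF(t₁) = a, NF(t₂) = c

Reduce t₁ = f(p(a), f(k(c, p(k(c, p(p(p(c)))))), a)):
1. f(p(a), f(k(c, p(k(c, p(p(p(c)))))), a))  →  f(k(c, p(k(c, p(p(p(c)))))), a)   [R2 at ε]
2. f(k(c, p(k(c, p(p(p(c)))))), a)  →  f(k(c, p(p(p(c)))), a)   [R3 at 1.2.1]
3. f(k(c, p(p(p(c)))), a)  →  f(p(p(c)), a)   [R3 at 1]
4. f(p(p(c)), a)  →  a   [R2 at ε]

Reduce t₂ = f(k(c, p(k(c, p(p(f(p(a), a)))))), h(p(p(a)))):
1. f(k(c, p(k(c, p(p(f(p(a), a)))))), h(p(p(a))))  →  f(k(c, p(p(f(p(a), a)))), h(p(p(a))))   [R3 at 1.2.1]
2. f(k(c, p(p(f(p(a), a)))), h(p(p(a))))  →  f(p(f(p(a), a)), h(p(p(a))))   [R3 at 1]
3. f(p(f(p(a), a)), h(p(p(a))))  →  h(p(p(a)))   [R2 at ε]
4. h(p(p(a)))  →  c   [R1 at ε]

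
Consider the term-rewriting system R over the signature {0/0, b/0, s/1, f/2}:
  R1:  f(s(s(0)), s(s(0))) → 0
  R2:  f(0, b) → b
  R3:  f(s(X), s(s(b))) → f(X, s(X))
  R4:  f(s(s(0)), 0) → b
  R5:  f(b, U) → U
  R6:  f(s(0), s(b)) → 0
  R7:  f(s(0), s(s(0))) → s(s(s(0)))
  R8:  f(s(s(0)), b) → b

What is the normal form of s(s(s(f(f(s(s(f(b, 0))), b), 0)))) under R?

1. s(s(s(f(f(s(s(f(b, 0))), b), 0))))  →  s(s(s(f(f(s(s(0)), b), 0))))   [R5 at 1.1.1.1.1.1.1]
2. s(s(s(f(f(s(s(0)), b), 0))))  →  s(s(s(f(b, 0))))   [R8 at 1.1.1.1]
3. s(s(s(f(b, 0))))  →  s(s(s(0)))   [R5 at 1.1.1]

s(s(s(0)))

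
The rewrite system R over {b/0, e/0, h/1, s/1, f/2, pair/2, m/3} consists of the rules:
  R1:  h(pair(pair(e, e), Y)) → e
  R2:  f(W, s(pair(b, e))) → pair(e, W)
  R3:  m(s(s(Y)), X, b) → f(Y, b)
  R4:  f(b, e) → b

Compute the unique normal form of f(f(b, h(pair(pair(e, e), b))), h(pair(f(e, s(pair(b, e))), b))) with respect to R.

1. f(f(b, h(pair(pair(e, e), b))), h(pair(f(e, s(pair(b, e))), b)))  →  f(f(b, e), h(pair(f(e, s(pair(b, e))), b)))   [R1 at 1.2]
2. f(f(b, e), h(pair(f(e, s(pair(b, e))), b)))  →  f(b, h(pair(f(e, s(pair(b, e))), b)))   [R4 at 1]
3. f(b, h(pair(f(e, s(pair(b, e))), b)))  →  f(b, h(pair(pair(e, e), b)))   [R2 at 2.1.1]
4. f(b, h(pair(pair(e, e), b)))  →  f(b, e)   [R1 at 2]
5. f(b, e)  →  b   [R4 at ε]

b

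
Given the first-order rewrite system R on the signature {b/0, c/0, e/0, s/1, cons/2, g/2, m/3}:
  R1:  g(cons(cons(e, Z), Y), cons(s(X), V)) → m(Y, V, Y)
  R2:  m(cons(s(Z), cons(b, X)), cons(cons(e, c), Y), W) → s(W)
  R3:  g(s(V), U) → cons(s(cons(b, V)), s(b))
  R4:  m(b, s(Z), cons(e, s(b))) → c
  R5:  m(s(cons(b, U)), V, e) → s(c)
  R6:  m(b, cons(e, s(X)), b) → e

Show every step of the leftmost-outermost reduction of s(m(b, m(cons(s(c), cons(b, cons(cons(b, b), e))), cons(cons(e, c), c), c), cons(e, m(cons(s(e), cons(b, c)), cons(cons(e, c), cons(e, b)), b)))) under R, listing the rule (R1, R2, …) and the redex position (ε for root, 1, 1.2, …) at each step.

1. s(m(b, m(cons(s(c), cons(b, cons(cons(b, b), e))), cons(cons(e, c), c), c), cons(e, m(cons(s(e), cons(b, c)), cons(cons(e, c), cons(e, b)), b))))  →  s(m(b, s(c), cons(e, m(cons(s(e), cons(b, c)), cons(cons(e, c), cons(e, b)), b))))   [R2 at 1.2]
2. s(m(b, s(c), cons(e, m(cons(s(e), cons(b, c)), cons(cons(e, c), cons(e, b)), b))))  →  s(m(b, s(c), cons(e, s(b))))   [R2 at 1.3.2]
3. s(m(b, s(c), cons(e, s(b))))  →  s(c)   [R4 at 1]

s(c)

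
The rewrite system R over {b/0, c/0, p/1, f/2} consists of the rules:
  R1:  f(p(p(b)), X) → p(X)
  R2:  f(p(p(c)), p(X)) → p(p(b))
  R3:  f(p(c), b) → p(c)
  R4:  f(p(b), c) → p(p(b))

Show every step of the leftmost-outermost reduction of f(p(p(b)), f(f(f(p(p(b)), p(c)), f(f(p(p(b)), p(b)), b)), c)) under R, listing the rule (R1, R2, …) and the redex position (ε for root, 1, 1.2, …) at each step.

1. f(p(p(b)), f(f(f(p(p(b)), p(c)), f(f(p(p(b)), p(b)), b)), c))  →  p(f(f(f(p(p(b)), p(c)), f(f(p(p(b)), p(b)), b)), c))   [R1 at ε]
2. p(f(f(f(p(p(b)), p(c)), f(f(p(p(b)), p(b)), b)), c))  →  p(f(f(p(p(c)), f(f(p(p(b)), p(b)), b)), c))   [R1 at 1.1.1]
3. p(f(f(p(p(c)), f(f(p(p(b)), p(b)), b)), c))  →  p(f(f(p(p(c)), f(p(p(b)), b)), c))   [R1 at 1.1.2.1]
4. p(f(f(p(p(c)), f(p(p(b)), b)), c))  →  p(f(f(p(p(c)), p(b)), c))   [R1 at 1.1.2]
5. p(f(f(p(p(c)), p(b)), c))  →  p(f(p(p(b)), c))   [R2 at 1.1]
6. p(f(p(p(b)), c))  →  p(p(c))   [R1 at 1]

p(p(c))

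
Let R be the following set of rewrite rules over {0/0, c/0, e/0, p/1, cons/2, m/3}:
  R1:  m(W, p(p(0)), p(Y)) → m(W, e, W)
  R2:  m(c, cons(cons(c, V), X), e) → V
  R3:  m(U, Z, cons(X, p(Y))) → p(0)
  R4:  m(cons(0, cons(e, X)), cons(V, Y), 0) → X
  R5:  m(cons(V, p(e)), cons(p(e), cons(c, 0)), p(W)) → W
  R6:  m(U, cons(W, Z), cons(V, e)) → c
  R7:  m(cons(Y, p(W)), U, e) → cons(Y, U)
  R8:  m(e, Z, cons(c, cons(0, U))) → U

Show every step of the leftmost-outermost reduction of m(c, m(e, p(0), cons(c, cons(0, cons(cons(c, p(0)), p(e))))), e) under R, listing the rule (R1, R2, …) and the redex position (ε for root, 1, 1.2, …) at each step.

1. m(c, m(e, p(0), cons(c, cons(0, cons(cons(c, p(0)), p(e))))), e)  →  m(c, cons(cons(c, p(0)), p(e)), e)   [R8 at 2]
2. m(c, cons(cons(c, p(0)), p(e)), e)  →  p(0)   [R2 at ε]

p(0)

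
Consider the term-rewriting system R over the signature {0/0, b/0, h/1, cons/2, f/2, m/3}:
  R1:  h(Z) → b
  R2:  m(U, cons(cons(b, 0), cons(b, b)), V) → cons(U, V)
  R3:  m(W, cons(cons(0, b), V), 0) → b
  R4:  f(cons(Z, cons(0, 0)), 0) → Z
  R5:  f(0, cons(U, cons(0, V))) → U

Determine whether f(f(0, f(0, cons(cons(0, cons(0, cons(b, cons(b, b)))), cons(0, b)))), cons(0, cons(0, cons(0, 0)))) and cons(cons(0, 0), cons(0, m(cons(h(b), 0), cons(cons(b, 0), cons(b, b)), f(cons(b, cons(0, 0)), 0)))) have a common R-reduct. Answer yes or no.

no — NF(t₁) = 0, NF(t₂) = cons(cons(0, 0), cons(0, cons(cons(b, 0), b)))

Reduce t₁ = f(f(0, f(0, cons(cons(0, cons(0, cons(b, cons(b, b)))), cons(0, b)))), cons(0, cons(0, cons(0, 0)))):
1. f(f(0, f(0, cons(cons(0, cons(0, cons(b, cons(b, b)))), cons(0, b)))), cons(0, cons(0, cons(0, 0))))  →  f(f(0, cons(0, cons(0, cons(b, cons(b, b))))), cons(0, cons(0, cons(0, 0))))   [R5 at 1.2]
2. f(f(0, cons(0, cons(0, cons(b, cons(b, b))))), cons(0, cons(0, cons(0, 0))))  →  f(0, cons(0, cons(0, cons(0, 0))))   [R5 at 1]
3. f(0, cons(0, cons(0, cons(0, 0))))  →  0   [R5 at ε]

Reduce t₂ = cons(cons(0, 0), cons(0, m(cons(h(b), 0), cons(cons(b, 0), cons(b, b)), f(cons(b, cons(0, 0)), 0)))):
1. cons(cons(0, 0), cons(0, m(cons(h(b), 0), cons(cons(b, 0), cons(b, b)), f(cons(b, cons(0, 0)), 0))))  →  cons(cons(0, 0), cons(0, cons(cons(h(b), 0), f(cons(b, cons(0, 0)), 0))))   [R2 at 2.2]
2. cons(cons(0, 0), cons(0, cons(cons(h(b), 0), f(cons(b, cons(0, 0)), 0))))  →  cons(cons(0, 0), cons(0, cons(cons(b, 0), f(cons(b, cons(0, 0)), 0))))   [R1 at 2.2.1.1]
3. cons(cons(0, 0), cons(0, cons(cons(b, 0), f(cons(b, cons(0, 0)), 0))))  →  cons(cons(0, 0), cons(0, cons(cons(b, 0), b)))   [R4 at 2.2.2]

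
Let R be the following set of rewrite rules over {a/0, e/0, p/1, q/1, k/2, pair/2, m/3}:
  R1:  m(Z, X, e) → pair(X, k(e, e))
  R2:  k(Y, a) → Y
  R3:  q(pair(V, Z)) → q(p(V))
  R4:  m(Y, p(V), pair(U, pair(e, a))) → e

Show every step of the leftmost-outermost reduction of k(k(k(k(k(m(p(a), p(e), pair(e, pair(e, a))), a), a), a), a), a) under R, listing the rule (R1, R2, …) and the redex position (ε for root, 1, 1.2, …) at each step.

1. k(k(k(k(k(m(p(a), p(e), pair(e, pair(e, a))), a), a), a), a), a)  →  k(k(k(k(m(p(a), p(e), pair(e, pair(e, a))), a), a), a), a)   [R2 at ε]
2. k(k(k(k(m(p(a), p(e), pair(e, pair(e, a))), a), a), a), a)  →  k(k(k(m(p(a), p(e), pair(e, pair(e, a))), a), a), a)   [R2 at ε]
3. k(k(k(m(p(a), p(e), pair(e, pair(e, a))), a), a), a)  →  k(k(m(p(a), p(e), pair(e, pair(e, a))), a), a)   [R2 at ε]
4. k(k(m(p(a), p(e), pair(e, pair(e, a))), a), a)  →  k(m(p(a), p(e), pair(e, pair(e, a))), a)   [R2 at ε]
5. k(m(p(a), p(e), pair(e, pair(e, a))), a)  →  m(p(a), p(e), pair(e, pair(e, a)))   [R2 at ε]
6. m(p(a), p(e), pair(e, pair(e, a)))  →  e   [R4 at ε]

e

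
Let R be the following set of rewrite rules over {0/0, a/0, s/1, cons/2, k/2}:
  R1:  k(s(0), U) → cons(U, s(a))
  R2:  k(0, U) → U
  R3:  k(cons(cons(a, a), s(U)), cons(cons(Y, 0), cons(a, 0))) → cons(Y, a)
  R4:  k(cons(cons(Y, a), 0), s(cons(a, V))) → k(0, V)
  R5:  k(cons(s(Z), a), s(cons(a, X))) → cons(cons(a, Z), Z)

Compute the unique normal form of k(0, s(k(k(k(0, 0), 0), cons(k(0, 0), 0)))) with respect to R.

s(cons(0, 0))

1. k(0, s(k(k(k(0, 0), 0), cons(k(0, 0), 0))))  →  s(k(k(k(0, 0), 0), cons(k(0, 0), 0)))   [R2 at ε]
2. s(k(k(k(0, 0), 0), cons(k(0, 0), 0)))  →  s(k(k(0, 0), cons(k(0, 0), 0)))   [R2 at 1.1.1]
3. s(k(k(0, 0), cons(k(0, 0), 0)))  →  s(k(0, cons(k(0, 0), 0)))   [R2 at 1.1]
4. s(k(0, cons(k(0, 0), 0)))  →  s(cons(k(0, 0), 0))   [R2 at 1]
5. s(cons(k(0, 0), 0))  →  s(cons(0, 0))   [R2 at 1.1]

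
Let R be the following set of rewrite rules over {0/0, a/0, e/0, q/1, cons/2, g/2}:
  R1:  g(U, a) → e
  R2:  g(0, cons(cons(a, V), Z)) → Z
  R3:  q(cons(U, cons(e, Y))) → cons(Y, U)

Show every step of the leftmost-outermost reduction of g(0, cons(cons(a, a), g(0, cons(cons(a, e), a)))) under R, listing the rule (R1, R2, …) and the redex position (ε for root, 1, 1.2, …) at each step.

a

1. g(0, cons(cons(a, a), g(0, cons(cons(a, e), a))))  →  g(0, cons(cons(a, e), a))   [R2 at ε]
2. g(0, cons(cons(a, e), a))  →  a   [R2 at ε]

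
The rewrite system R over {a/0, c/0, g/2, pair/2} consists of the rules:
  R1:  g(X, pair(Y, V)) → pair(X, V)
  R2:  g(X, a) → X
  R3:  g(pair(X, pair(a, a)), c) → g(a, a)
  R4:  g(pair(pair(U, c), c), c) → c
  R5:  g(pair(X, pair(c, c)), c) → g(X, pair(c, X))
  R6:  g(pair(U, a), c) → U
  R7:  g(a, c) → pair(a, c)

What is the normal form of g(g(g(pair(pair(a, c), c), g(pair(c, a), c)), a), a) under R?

1. g(g(g(pair(pair(a, c), c), g(pair(c, a), c)), a), a)  →  g(g(pair(pair(a, c), c), g(pair(c, a), c)), a)   [R2 at ε]
2. g(g(pair(pair(a, c), c), g(pair(c, a), c)), a)  →  g(pair(pair(a, c), c), g(pair(c, a), c))   [R2 at ε]
3. g(pair(pair(a, c), c), g(pair(c, a), c))  →  g(pair(pair(a, c), c), c)   [R6 at 2]
4. g(pair(pair(a, c), c), c)  →  c   [R4 at ε]

c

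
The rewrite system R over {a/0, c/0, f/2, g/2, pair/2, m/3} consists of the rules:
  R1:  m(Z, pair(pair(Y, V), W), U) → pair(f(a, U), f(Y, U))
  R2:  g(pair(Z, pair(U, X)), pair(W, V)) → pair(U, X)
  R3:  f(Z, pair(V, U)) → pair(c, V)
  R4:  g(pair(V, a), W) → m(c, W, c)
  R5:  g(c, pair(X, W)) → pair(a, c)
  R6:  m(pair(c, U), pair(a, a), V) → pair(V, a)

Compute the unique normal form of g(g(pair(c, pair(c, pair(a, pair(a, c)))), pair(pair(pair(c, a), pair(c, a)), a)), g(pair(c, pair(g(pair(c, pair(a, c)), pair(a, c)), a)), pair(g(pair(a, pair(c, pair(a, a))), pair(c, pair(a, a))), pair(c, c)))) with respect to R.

pair(a, pair(a, c))

1. g(g(pair(c, pair(c, pair(a, pair(a, c)))), pair(pair(pair(c, a), pair(c, a)), a)), g(pair(c, pair(g(pair(c, pair(a, c)), pair(a, c)), a)), pair(g(pair(a, pair(c, pair(a, a))), pair(c, pair(a, a))), pair(c, c))))  →  g(pair(c, pair(a, pair(a, c))), g(pair(c, pair(g(pair(c, pair(a, c)), pair(a, c)), a)), pair(g(pair(a, pair(c, pair(a, a))), pair(c, pair(a, a))), pair(c, c))))   [R2 at 1]
2. g(pair(c, pair(a, pair(a, c))), g(pair(c, pair(g(pair(c, pair(a, c)), pair(a, c)), a)), pair(g(pair(a, pair(c, pair(a, a))), pair(c, pair(a, a))), pair(c, c))))  →  g(pair(c, pair(a, pair(a, c))), pair(g(pair(c, pair(a, c)), pair(a, c)), a))   [R2 at 2]
3. g(pair(c, pair(a, pair(a, c))), pair(g(pair(c, pair(a, c)), pair(a, c)), a))  →  pair(a, pair(a, c))   [R2 at ε]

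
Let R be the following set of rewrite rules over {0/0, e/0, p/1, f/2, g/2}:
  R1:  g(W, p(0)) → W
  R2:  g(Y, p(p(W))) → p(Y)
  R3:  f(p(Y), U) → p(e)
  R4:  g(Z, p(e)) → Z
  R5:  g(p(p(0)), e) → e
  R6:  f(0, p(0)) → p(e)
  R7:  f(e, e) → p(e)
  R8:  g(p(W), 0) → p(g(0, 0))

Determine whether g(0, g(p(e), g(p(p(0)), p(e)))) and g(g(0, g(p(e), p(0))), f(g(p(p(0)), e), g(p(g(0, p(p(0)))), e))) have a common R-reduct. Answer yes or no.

no — NF(t₁) = p(0), NF(t₂) = 0

Reduce t₁ = g(0, g(p(e), g(p(p(0)), p(e)))):
1. g(0, g(p(e), g(p(p(0)), p(e))))  →  g(0, g(p(e), p(p(0))))   [R4 at 2.2]
2. g(0, g(p(e), p(p(0))))  →  g(0, p(p(e)))   [R2 at 2]
3. g(0, p(p(e)))  →  p(0)   [R2 at ε]

Reduce t₂ = g(g(0, g(p(e), p(0))), f(g(p(p(0)), e), g(p(g(0, p(p(0)))), e))):
1. g(g(0, g(p(e), p(0))), f(g(p(p(0)), e), g(p(g(0, p(p(0)))), e)))  →  g(g(0, p(e)), f(g(p(p(0)), e), g(p(g(0, p(p(0)))), e)))   [R1 at 1.2]
2. g(g(0, p(e)), f(g(p(p(0)), e), g(p(g(0, p(p(0)))), e)))  →  g(0, f(g(p(p(0)), e), g(p(g(0, p(p(0)))), e)))   [R4 at 1]
3. g(0, f(g(p(p(0)), e), g(p(g(0, p(p(0)))), e)))  →  g(0, f(e, g(p(g(0, p(p(0)))), e)))   [R5 at 2.1]
4. g(0, f(e, g(p(g(0, p(p(0)))), e)))  →  g(0, f(e, g(p(p(0)), e)))   [R2 at 2.2.1.1]
5. g(0, f(e, g(p(p(0)), e)))  →  g(0, f(e, e))   [R5 at 2.2]
6. g(0, f(e, e))  →  g(0, p(e))   [R7 at 2]
7. g(0, p(e))  →  0   [R4 at ε]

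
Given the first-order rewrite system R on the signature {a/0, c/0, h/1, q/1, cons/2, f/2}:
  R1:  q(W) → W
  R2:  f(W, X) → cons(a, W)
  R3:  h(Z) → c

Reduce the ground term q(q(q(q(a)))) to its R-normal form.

1. q(q(q(q(a))))  →  q(q(q(a)))   [R1 at ε]
2. q(q(q(a)))  →  q(q(a))   [R1 at ε]
3. q(q(a))  →  q(a)   [R1 at ε]
4. q(a)  →  a   [R1 at ε]

a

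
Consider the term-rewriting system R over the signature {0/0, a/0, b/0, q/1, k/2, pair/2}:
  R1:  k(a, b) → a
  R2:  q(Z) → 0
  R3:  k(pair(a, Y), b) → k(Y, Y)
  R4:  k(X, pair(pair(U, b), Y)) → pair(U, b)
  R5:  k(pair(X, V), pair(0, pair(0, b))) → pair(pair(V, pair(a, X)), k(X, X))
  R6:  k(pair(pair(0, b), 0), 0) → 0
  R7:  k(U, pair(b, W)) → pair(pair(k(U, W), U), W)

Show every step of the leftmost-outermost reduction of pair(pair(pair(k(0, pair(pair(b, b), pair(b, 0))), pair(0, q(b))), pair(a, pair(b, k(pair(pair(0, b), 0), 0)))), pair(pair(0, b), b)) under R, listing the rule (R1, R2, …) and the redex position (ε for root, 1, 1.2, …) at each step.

pair(pair(pair(pair(b, b), pair(0, 0)), pair(a, pair(b, 0))), pair(pair(0, b), b))

1. pair(pair(pair(k(0, pair(pair(b, b), pair(b, 0))), pair(0, q(b))), pair(a, pair(b, k(pair(pair(0, b), 0), 0)))), pair(pair(0, b), b))  →  pair(pair(pair(pair(b, b), pair(0, q(b))), pair(a, pair(b, k(pair(pair(0, b), 0), 0)))), pair(pair(0, b), b))   [R4 at 1.1.1]
2. pair(pair(pair(pair(b, b), pair(0, q(b))), pair(a, pair(b, k(pair(pair(0, b), 0), 0)))), pair(pair(0, b), b))  →  pair(pair(pair(pair(b, b), pair(0, 0)), pair(a, pair(b, k(pair(pair(0, b), 0), 0)))), pair(pair(0, b), b))   [R2 at 1.1.2.2]
3. pair(pair(pair(pair(b, b), pair(0, 0)), pair(a, pair(b, k(pair(pair(0, b), 0), 0)))), pair(pair(0, b), b))  →  pair(pair(pair(pair(b, b), pair(0, 0)), pair(a, pair(b, 0))), pair(pair(0, b), b))   [R6 at 1.2.2.2]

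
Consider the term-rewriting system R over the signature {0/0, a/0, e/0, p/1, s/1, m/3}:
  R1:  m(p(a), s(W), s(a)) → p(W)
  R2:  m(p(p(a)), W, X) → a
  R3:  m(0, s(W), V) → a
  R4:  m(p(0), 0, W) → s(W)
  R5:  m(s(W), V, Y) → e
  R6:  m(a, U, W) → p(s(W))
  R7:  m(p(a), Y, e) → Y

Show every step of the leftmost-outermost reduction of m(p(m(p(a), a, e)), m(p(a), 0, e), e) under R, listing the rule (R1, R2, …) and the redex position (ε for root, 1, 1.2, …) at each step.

1. m(p(m(p(a), a, e)), m(p(a), 0, e), e)  →  m(p(a), m(p(a), 0, e), e)   [R7 at 1.1]
2. m(p(a), m(p(a), 0, e), e)  →  m(p(a), 0, e)   [R7 at ε]
3. m(p(a), 0, e)  →  0   [R7 at ε]

0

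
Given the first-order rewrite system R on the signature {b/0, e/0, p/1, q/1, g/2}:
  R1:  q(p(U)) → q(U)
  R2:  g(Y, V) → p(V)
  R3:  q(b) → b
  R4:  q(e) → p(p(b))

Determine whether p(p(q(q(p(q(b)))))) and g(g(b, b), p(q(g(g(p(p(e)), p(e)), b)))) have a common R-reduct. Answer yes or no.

yes — NF(t₁) = p(p(b)), NF(t₂) = p(p(b))

Reduce t₁ = p(p(q(q(p(q(b)))))):
1. p(p(q(q(p(q(b))))))  →  p(p(q(q(q(b)))))   [R1 at 1.1.1]
2. p(p(q(q(q(b)))))  →  p(p(q(q(b))))   [R3 at 1.1.1.1]
3. p(p(q(q(b))))  →  p(p(q(b)))   [R3 at 1.1.1]
4. p(p(q(b)))  →  p(p(b))   [R3 at 1.1]

Reduce t₂ = g(g(b, b), p(q(g(g(p(p(e)), p(e)), b)))):
1. g(g(b, b), p(q(g(g(p(p(e)), p(e)), b))))  →  p(p(q(g(g(p(p(e)), p(e)), b))))   [R2 at ε]
2. p(p(q(g(g(p(p(e)), p(e)), b))))  →  p(p(q(p(b))))   [R2 at 1.1.1]
3. p(p(q(p(b))))  →  p(p(q(b)))   [R1 at 1.1]
4. p(p(q(b)))  →  p(p(b))   [R3 at 1.1]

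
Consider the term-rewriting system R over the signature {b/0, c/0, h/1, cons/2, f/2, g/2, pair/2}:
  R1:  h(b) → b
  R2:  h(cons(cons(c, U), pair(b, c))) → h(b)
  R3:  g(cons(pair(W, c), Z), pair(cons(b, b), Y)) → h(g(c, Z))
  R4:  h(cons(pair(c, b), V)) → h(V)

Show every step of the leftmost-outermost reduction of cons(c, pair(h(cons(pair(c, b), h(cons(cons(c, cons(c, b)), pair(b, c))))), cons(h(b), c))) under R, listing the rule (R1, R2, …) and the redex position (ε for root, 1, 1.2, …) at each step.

cons(c, pair(b, cons(b, c)))

1. cons(c, pair(h(cons(pair(c, b), h(cons(cons(c, cons(c, b)), pair(b, c))))), cons(h(b), c)))  →  cons(c, pair(h(h(cons(cons(c, cons(c, b)), pair(b, c)))), cons(h(b), c)))   [R4 at 2.1]
2. cons(c, pair(h(h(cons(cons(c, cons(c, b)), pair(b, c)))), cons(h(b), c)))  →  cons(c, pair(h(h(b)), cons(h(b), c)))   [R2 at 2.1.1]
3. cons(c, pair(h(h(b)), cons(h(b), c)))  →  cons(c, pair(h(b), cons(h(b), c)))   [R1 at 2.1.1]
4. cons(c, pair(h(b), cons(h(b), c)))  →  cons(c, pair(b, cons(h(b), c)))   [R1 at 2.1]
5. cons(c, pair(b, cons(h(b), c)))  →  cons(c, pair(b, cons(b, c)))   [R1 at 2.2.1]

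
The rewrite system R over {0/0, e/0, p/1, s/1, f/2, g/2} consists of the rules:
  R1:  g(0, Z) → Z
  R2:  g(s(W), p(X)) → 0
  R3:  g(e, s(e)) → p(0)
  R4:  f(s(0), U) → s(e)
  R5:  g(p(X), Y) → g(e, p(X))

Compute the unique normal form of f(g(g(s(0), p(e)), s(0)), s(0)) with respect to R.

s(e)

1. f(g(g(s(0), p(e)), s(0)), s(0))  →  f(g(0, s(0)), s(0))   [R2 at 1.1]
2. f(g(0, s(0)), s(0))  →  f(s(0), s(0))   [R1 at 1]
3. f(s(0), s(0))  →  s(e)   [R4 at ε]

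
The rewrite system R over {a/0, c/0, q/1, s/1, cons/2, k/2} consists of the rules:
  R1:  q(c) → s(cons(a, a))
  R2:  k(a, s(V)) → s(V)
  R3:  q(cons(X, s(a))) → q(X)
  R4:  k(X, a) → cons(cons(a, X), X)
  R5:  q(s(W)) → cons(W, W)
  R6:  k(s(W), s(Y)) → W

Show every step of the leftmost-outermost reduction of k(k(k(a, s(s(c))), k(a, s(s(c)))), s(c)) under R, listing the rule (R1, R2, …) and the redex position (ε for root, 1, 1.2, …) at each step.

1. k(k(k(a, s(s(c))), k(a, s(s(c)))), s(c))  →  k(k(s(s(c)), k(a, s(s(c)))), s(c))   [R2 at 1.1]
2. k(k(s(s(c)), k(a, s(s(c)))), s(c))  →  k(k(s(s(c)), s(s(c))), s(c))   [R2 at 1.2]
3. k(k(s(s(c)), s(s(c))), s(c))  →  k(s(c), s(c))   [R6 at 1]
4. k(s(c), s(c))  →  c   [R6 at ε]

c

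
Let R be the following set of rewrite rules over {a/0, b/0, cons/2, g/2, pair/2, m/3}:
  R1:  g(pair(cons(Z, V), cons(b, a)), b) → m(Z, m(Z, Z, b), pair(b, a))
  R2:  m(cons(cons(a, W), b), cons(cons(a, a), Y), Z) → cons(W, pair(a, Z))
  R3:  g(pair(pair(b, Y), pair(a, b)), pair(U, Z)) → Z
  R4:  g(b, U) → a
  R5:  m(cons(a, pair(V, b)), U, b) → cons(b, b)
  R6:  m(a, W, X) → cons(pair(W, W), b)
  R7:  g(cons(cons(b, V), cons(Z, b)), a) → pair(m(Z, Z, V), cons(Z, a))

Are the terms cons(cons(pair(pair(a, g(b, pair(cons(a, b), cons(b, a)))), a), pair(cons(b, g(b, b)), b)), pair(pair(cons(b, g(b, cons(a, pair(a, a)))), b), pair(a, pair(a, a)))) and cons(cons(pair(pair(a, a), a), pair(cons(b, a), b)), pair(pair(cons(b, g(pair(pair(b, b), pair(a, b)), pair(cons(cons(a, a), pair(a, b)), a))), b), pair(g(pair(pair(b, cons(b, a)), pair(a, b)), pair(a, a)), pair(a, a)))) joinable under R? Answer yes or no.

Reduce t₁ = cons(cons(pair(pair(a, g(b, pair(cons(a, b), cons(b, a)))), a), pair(cons(b, g(b, b)), b)), pair(pair(cons(b, g(b, cons(a, pair(a, a)))), b), pair(a, pair(a, a)))):
1. cons(cons(pair(pair(a, g(b, pair(cons(a, b), cons(b, a)))), a), pair(cons(b, g(b, b)), b)), pair(pair(cons(b, g(b, cons(a, pair(a, a)))), b), pair(a, pair(a, a))))  →  cons(cons(pair(pair(a, a), a), pair(cons(b, g(b, b)), b)), pair(pair(cons(b, g(b, cons(a, pair(a, a)))), b), pair(a, pair(a, a))))   [R4 at 1.1.1.2]
2. cons(cons(pair(pair(a, a), a), pair(cons(b, g(b, b)), b)), pair(pair(cons(b, g(b, cons(a, pair(a, a)))), b), pair(a, pair(a, a))))  →  cons(cons(pair(pair(a, a), a), pair(cons(b, a), b)), pair(pair(cons(b, g(b, cons(a, pair(a, a)))), b), pair(a, pair(a, a))))   [R4 at 1.2.1.2]
3. cons(cons(pair(pair(a, a), a), pair(cons(b, a), b)), pair(pair(cons(b, g(b, cons(a, pair(a, a)))), b), pair(a, pair(a, a))))  →  cons(cons(pair(pair(a, a), a), pair(cons(b, a), b)), pair(pair(cons(b, a), b), pair(a, pair(a, a))))   [R4 at 2.1.1.2]

Reduce t₂ = cons(cons(pair(pair(a, a), a), pair(cons(b, a), b)), pair(pair(cons(b, g(pair(pair(b, b), pair(a, b)), pair(cons(cons(a, a), pair(a, b)), a))), b), pair(g(pair(pair(b, cons(b, a)), pair(a, b)), pair(a, a)), pair(a, a)))):
1. cons(cons(pair(pair(a, a), a), pair(cons(b, a), b)), pair(pair(cons(b, g(pair(pair(b, b), pair(a, b)), pair(cons(cons(a, a), pair(a, b)), a))), b), pair(g(pair(pair(b, cons(b, a)), pair(a, b)), pair(a, a)), pair(a, a))))  →  cons(cons(pair(pair(a, a), a), pair(cons(b, a), b)), pair(pair(cons(b, a), b), pair(g(pair(pair(b, cons(b, a)), pair(a, b)), pair(a, a)), pair(a, a))))   [R3 at 2.1.1.2]
2. cons(cons(pair(pair(a, a), a), pair(cons(b, a), b)), pair(pair(cons(b, a), b), pair(g(pair(pair(b, cons(b, a)), pair(a, b)), pair(a, a)), pair(a, a))))  →  cons(cons(pair(pair(a, a), a), pair(cons(b, a), b)), pair(pair(cons(b, a), b), pair(a, pair(a, a))))   [R3 at 2.2.1]

yes — NF(t₁) = cons(cons(pair(pair(a, a), a), pair(cons(b, a), b)), pair(pair(cons(b, a), b), pair(a, pair(a, a)))), NF(t₂) = cons(cons(pair(pair(a, a), a), pair(cons(b, a), b)), pair(pair(cons(b, a), b), pair(a, pair(a, a))))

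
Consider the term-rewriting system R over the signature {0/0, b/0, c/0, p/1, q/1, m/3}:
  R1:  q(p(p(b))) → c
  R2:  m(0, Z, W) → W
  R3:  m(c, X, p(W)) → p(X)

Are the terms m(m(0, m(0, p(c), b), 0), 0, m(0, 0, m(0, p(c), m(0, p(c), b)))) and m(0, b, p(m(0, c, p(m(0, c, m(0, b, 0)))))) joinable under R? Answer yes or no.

Reduce t₁ = m(m(0, m(0, p(c), b), 0), 0, m(0, 0, m(0, p(c), m(0, p(c), b)))):
1. m(m(0, m(0, p(c), b), 0), 0, m(0, 0, m(0, p(c), m(0, p(c), b))))  →  m(0, 0, m(0, 0, m(0, p(c), m(0, p(c), b))))   [R2 at 1]
2. m(0, 0, m(0, 0, m(0, p(c), m(0, p(c), b))))  →  m(0, 0, m(0, p(c), m(0, p(c), b)))   [R2 at ε]
3. m(0, 0, m(0, p(c), m(0, p(c), b)))  →  m(0, p(c), m(0, p(c), b))   [R2 at ε]
4. m(0, p(c), m(0, p(c), b))  →  m(0, p(c), b)   [R2 at ε]
5. m(0, p(c), b)  →  b   [R2 at ε]

Reduce t₂ = m(0, b, p(m(0, c, p(m(0, c, m(0, b, 0)))))):
1. m(0, b, p(m(0, c, p(m(0, c, m(0, b, 0))))))  →  p(m(0, c, p(m(0, c, m(0, b, 0)))))   [R2 at ε]
2. p(m(0, c, p(m(0, c, m(0, b, 0)))))  →  p(p(m(0, c, m(0, b, 0))))   [R2 at 1]
3. p(p(m(0, c, m(0, b, 0))))  →  p(p(m(0, b, 0)))   [R2 at 1.1]
4. p(p(m(0, b, 0)))  →  p(p(0))   [R2 at 1.1]

no — NF(t₁) = b, NF(t₂) = p(p(0))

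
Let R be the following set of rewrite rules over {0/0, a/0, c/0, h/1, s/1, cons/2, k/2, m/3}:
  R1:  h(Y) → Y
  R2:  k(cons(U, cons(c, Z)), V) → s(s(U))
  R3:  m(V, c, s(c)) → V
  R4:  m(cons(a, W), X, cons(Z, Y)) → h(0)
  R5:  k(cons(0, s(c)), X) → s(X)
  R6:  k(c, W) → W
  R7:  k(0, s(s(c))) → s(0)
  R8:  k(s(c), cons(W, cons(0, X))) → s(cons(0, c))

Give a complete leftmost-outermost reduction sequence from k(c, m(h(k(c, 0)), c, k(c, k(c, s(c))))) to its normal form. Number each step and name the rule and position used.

0

1. k(c, m(h(k(c, 0)), c, k(c, k(c, s(c)))))  →  m(h(k(c, 0)), c, k(c, k(c, s(c))))   [R6 at ε]
2. m(h(k(c, 0)), c, k(c, k(c, s(c))))  →  m(k(c, 0), c, k(c, k(c, s(c))))   [R1 at 1]
3. m(k(c, 0), c, k(c, k(c, s(c))))  →  m(0, c, k(c, k(c, s(c))))   [R6 at 1]
4. m(0, c, k(c, k(c, s(c))))  →  m(0, c, k(c, s(c)))   [R6 at 3]
5. m(0, c, k(c, s(c)))  →  m(0, c, s(c))   [R6 at 3]
6. m(0, c, s(c))  →  0   [R3 at ε]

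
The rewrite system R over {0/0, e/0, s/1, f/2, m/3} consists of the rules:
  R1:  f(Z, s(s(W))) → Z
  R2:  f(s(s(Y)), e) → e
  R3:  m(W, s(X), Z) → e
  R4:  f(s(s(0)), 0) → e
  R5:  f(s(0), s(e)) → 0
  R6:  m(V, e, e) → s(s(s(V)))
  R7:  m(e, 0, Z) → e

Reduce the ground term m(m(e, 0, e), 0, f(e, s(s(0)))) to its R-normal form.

e

1. m(m(e, 0, e), 0, f(e, s(s(0))))  →  m(e, 0, f(e, s(s(0))))   [R7 at 1]
2. m(e, 0, f(e, s(s(0))))  →  e   [R7 at ε]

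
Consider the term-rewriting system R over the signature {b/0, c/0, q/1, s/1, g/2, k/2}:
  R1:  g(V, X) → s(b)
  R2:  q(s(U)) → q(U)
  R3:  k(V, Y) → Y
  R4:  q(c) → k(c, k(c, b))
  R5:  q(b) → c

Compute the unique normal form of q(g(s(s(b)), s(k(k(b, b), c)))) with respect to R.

1. q(g(s(s(b)), s(k(k(b, b), c))))  →  q(s(b))   [R1 at 1]
2. q(s(b))  →  q(b)   [R2 at ε]
3. q(b)  →  c   [R5 at ε]

c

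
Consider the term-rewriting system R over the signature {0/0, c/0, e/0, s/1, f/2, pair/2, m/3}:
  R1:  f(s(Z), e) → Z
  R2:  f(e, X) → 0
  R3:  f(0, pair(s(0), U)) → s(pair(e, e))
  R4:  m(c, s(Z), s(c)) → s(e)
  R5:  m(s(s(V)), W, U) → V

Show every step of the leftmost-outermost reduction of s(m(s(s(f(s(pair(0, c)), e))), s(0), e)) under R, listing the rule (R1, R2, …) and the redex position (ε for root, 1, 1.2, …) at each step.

1. s(m(s(s(f(s(pair(0, c)), e))), s(0), e))  →  s(f(s(pair(0, c)), e))   [R5 at 1]
2. s(f(s(pair(0, c)), e))  →  s(pair(0, c))   [R1 at 1]

s(pair(0, c))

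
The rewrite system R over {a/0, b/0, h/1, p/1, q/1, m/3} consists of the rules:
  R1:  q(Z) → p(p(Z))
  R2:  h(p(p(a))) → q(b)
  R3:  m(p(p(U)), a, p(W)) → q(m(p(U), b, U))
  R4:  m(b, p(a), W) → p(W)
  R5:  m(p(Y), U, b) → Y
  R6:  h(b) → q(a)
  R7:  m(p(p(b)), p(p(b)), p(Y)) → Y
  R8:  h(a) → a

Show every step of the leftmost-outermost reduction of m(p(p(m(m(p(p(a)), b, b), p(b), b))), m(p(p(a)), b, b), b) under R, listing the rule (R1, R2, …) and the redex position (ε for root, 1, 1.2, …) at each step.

1. m(p(p(m(m(p(p(a)), b, b), p(b), b))), m(p(p(a)), b, b), b)  →  p(m(m(p(p(a)), b, b), p(b), b))   [R5 at ε]
2. p(m(m(p(p(a)), b, b), p(b), b))  →  p(m(p(a), p(b), b))   [R5 at 1.1]
3. p(m(p(a), p(b), b))  →  p(a)   [R5 at 1]

p(a)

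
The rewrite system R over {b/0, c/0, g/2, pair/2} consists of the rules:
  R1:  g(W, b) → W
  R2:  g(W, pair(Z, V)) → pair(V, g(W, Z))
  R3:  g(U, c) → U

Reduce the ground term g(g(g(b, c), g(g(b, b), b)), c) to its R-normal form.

b

1. g(g(g(b, c), g(g(b, b), b)), c)  →  g(g(b, c), g(g(b, b), b))   [R3 at ε]
2. g(g(b, c), g(g(b, b), b))  →  g(b, g(g(b, b), b))   [R3 at 1]
3. g(b, g(g(b, b), b))  →  g(b, g(b, b))   [R1 at 2]
4. g(b, g(b, b))  →  g(b, b)   [R1 at 2]
5. g(b, b)  →  b   [R1 at ε]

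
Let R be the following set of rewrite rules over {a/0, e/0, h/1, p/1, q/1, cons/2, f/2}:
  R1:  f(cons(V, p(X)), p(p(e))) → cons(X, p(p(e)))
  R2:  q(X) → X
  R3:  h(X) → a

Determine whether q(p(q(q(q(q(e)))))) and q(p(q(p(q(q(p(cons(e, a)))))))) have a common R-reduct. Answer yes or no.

Reduce t₁ = q(p(q(q(q(q(e)))))):
1. q(p(q(q(q(q(e))))))  →  p(q(q(q(q(e)))))   [R2 at ε]
2. p(q(q(q(q(e)))))  →  p(q(q(q(e))))   [R2 at 1]
3. p(q(q(q(e))))  →  p(q(q(e)))   [R2 at 1]
4. p(q(q(e)))  →  p(q(e))   [R2 at 1]
5. p(q(e))  →  p(e)   [R2 at 1]

Reduce t₂ = q(p(q(p(q(q(p(cons(e, a)))))))):
1. q(p(q(p(q(q(p(cons(e, a))))))))  →  p(q(p(q(q(p(cons(e, a)))))))   [R2 at ε]
2. p(q(p(q(q(p(cons(e, a)))))))  →  p(p(q(q(p(cons(e, a))))))   [R2 at 1]
3. p(p(q(q(p(cons(e, a))))))  →  p(p(q(p(cons(e, a)))))   [R2 at 1.1]
4. p(p(q(p(cons(e, a)))))  →  p(p(p(cons(e, a))))   [R2 at 1.1]

no — NF(t₁) = p(e), NF(t₂) = p(p(p(cons(e, a))))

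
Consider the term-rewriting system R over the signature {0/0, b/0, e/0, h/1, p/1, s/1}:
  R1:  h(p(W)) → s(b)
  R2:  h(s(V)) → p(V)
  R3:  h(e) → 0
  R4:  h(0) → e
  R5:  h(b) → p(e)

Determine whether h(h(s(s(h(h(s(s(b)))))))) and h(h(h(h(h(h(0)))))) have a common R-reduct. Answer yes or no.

no — NF(t₁) = s(b), NF(t₂) = 0

Reduce t₁ = h(h(s(s(h(h(s(s(b)))))))):
1. h(h(s(s(h(h(s(s(b))))))))  →  h(p(s(h(h(s(s(b)))))))   [R2 at 1]
2. h(p(s(h(h(s(s(b)))))))  →  s(b)   [R1 at ε]

Reduce t₂ = h(h(h(h(h(h(0)))))):
1. h(h(h(h(h(h(0))))))  →  h(h(h(h(h(e)))))   [R4 at 1.1.1.1.1]
2. h(h(h(h(h(e)))))  →  h(h(h(h(0))))   [R3 at 1.1.1.1]
3. h(h(h(h(0))))  →  h(h(h(e)))   [R4 at 1.1.1]
4. h(h(h(e)))  →  h(h(0))   [R3 at 1.1]
5. h(h(0))  →  h(e)   [R4 at 1]
6. h(e)  →  0   [R3 at ε]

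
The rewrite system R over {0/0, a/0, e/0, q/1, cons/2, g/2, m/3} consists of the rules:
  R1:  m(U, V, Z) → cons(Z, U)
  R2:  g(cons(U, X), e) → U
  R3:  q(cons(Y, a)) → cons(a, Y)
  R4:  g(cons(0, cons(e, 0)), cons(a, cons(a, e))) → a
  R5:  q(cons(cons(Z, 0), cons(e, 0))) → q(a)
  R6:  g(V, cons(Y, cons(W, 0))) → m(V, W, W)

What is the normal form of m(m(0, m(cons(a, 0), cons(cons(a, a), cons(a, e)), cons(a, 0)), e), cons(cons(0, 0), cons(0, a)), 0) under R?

1. m(m(0, m(cons(a, 0), cons(cons(a, a), cons(a, e)), cons(a, 0)), e), cons(cons(0, 0), cons(0, a)), 0)  →  cons(0, m(0, m(cons(a, 0), cons(cons(a, a), cons(a, e)), cons(a, 0)), e))   [R1 at ε]
2. cons(0, m(0, m(cons(a, 0), cons(cons(a, a), cons(a, e)), cons(a, 0)), e))  →  cons(0, cons(e, 0))   [R1 at 2]

cons(0, cons(e, 0))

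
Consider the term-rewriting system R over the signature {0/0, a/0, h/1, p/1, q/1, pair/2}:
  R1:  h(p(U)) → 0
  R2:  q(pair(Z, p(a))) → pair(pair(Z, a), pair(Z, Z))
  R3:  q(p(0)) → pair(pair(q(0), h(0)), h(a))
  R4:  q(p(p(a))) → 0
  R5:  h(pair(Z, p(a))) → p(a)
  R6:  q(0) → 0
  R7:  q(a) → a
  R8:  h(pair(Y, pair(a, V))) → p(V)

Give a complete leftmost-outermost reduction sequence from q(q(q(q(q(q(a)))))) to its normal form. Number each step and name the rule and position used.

a

1. q(q(q(q(q(q(a))))))  →  q(q(q(q(q(a)))))   [R7 at 1.1.1.1.1]
2. q(q(q(q(q(a)))))  →  q(q(q(q(a))))   [R7 at 1.1.1.1]
3. q(q(q(q(a))))  →  q(q(q(a)))   [R7 at 1.1.1]
4. q(q(q(a)))  →  q(q(a))   [R7 at 1.1]
5. q(q(a))  →  q(a)   [R7 at 1]
6. q(a)  →  a   [R7 at ε]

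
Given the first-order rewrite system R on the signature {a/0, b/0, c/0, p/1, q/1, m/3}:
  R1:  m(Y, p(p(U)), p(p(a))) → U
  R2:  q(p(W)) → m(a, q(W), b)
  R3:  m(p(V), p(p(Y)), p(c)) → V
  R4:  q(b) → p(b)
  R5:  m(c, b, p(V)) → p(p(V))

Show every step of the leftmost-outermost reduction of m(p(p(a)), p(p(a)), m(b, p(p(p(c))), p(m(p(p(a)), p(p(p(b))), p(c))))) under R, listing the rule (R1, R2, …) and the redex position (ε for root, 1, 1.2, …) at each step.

p(a)

1. m(p(p(a)), p(p(a)), m(b, p(p(p(c))), p(m(p(p(a)), p(p(p(b))), p(c)))))  →  m(p(p(a)), p(p(a)), m(b, p(p(p(c))), p(p(a))))   [R3 at 3.3.1]
2. m(p(p(a)), p(p(a)), m(b, p(p(p(c))), p(p(a))))  →  m(p(p(a)), p(p(a)), p(c))   [R1 at 3]
3. m(p(p(a)), p(p(a)), p(c))  →  p(a)   [R3 at ε]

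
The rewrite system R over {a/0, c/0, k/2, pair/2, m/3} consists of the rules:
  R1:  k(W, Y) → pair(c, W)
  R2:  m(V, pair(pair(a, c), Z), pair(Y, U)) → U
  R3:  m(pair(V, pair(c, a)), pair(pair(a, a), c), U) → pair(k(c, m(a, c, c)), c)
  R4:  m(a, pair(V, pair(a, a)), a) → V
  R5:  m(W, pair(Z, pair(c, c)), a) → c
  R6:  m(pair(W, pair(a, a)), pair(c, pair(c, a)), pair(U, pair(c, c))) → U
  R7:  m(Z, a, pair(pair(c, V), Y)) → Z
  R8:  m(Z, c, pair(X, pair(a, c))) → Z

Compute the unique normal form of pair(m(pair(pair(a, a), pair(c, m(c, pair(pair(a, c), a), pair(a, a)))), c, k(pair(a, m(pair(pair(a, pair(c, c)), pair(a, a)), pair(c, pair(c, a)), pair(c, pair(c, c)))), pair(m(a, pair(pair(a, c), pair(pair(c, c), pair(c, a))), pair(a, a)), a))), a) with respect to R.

pair(pair(pair(a, a), pair(c, a)), a)

1. pair(m(pair(pair(a, a), pair(c, m(c, pair(pair(a, c), a), pair(a, a)))), c, k(pair(a, m(pair(pair(a, pair(c, c)), pair(a, a)), pair(c, pair(c, a)), pair(c, pair(c, c)))), pair(m(a, pair(pair(a, c), pair(pair(c, c), pair(c, a))), pair(a, a)), a))), a)  →  pair(m(pair(pair(a, a), pair(c, a)), c, k(pair(a, m(pair(pair(a, pair(c, c)), pair(a, a)), pair(c, pair(c, a)), pair(c, pair(c, c)))), pair(m(a, pair(pair(a, c), pair(pair(c, c), pair(c, a))), pair(a, a)), a))), a)   [R2 at 1.1.2.2]
2. pair(m(pair(pair(a, a), pair(c, a)), c, k(pair(a, m(pair(pair(a, pair(c, c)), pair(a, a)), pair(c, pair(c, a)), pair(c, pair(c, c)))), pair(m(a, pair(pair(a, c), pair(pair(c, c), pair(c, a))), pair(a, a)), a))), a)  →  pair(m(pair(pair(a, a), pair(c, a)), c, pair(c, pair(a, m(pair(pair(a, pair(c, c)), pair(a, a)), pair(c, pair(c, a)), pair(c, pair(c, c)))))), a)   [R1 at 1.3]
3. pair(m(pair(pair(a, a), pair(c, a)), c, pair(c, pair(a, m(pair(pair(a, pair(c, c)), pair(a, a)), pair(c, pair(c, a)), pair(c, pair(c, c)))))), a)  →  pair(m(pair(pair(a, a), pair(c, a)), c, pair(c, pair(a, c))), a)   [R6 at 1.3.2.2]
4. pair(m(pair(pair(a, a), pair(c, a)), c, pair(c, pair(a, c))), a)  →  pair(pair(pair(a, a), pair(c, a)), a)   [R8 at 1]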